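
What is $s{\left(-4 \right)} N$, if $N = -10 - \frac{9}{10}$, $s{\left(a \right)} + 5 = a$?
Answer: $\frac{981}{10} \approx 98.1$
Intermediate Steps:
$s{\left(a \right)} = -5 + a$
$N = - \frac{109}{10}$ ($N = -10 - \frac{9}{10} = - \frac{109}{10} \approx -10.9$)
$s{\left(-4 \right)} N = \left(-5 - 4\right) \left(- \frac{109}{10}\right) = \left(-9\right) \left(- \frac{109}{10}\right) = \frac{981}{10}$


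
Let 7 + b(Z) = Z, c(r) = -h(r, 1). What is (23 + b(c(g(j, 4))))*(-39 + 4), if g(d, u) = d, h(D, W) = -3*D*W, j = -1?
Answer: -455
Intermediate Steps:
h(D, W) = -3*D*W
c(r) = 3*r (c(r) = -(-3)*r = 3*r)
b(Z) = -7 + Z
(23 + b(c(g(j, 4))))*(-39 + 4) = (23 + (-7 + 3*(-1)))*(-39 + 4) = (23 + (-7 - 3))*(-35) = (23 - 10)*(-35) = 13*(-35) = -455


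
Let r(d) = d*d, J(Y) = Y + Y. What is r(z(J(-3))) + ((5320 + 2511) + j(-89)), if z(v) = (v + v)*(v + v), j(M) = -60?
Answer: 28507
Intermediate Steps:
J(Y) = 2*Y
z(v) = 4*v² (z(v) = (2*v)*(2*v) = 4*v²)
r(d) = d²
r(z(J(-3))) + ((5320 + 2511) + j(-89)) = (4*(2*(-3))²)² + ((5320 + 2511) - 60) = (4*(-6)²)² + (7831 - 60) = (4*36)² + 7771 = 144² + 7771 = 20736 + 7771 = 28507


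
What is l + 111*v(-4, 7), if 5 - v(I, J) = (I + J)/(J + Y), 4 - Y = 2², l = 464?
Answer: 6800/7 ≈ 971.43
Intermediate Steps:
Y = 0 (Y = 4 - 1*2² = 4 - 1*4 = 4 - 4 = 0)
v(I, J) = 5 - (I + J)/J (v(I, J) = 5 - (I + J)/(J + 0) = 5 - (I + J)/J)
l + 111*v(-4, 7) = 464 + 111*(4 - 1*(-4)/7) = 464 + 111*(4 - 1*(-4)*⅐) = 464 + 111*(4 + 4/7) = 464 + 111*(32/7) = 464 + 3552/7 = 6800/7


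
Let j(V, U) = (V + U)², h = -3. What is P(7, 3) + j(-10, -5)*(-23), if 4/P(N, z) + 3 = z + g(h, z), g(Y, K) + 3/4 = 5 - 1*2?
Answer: -46559/9 ≈ -5173.2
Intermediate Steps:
g(Y, K) = 9/4 (g(Y, K) = -¾ + (5 - 1*2) = -¾ + (5 - 2) = -¾ + 3 = 9/4)
P(N, z) = 4/(-¾ + z) (P(N, z) = 4/(-3 + (z + 9/4)) = 4/(-3 + (9/4 + z)) = 4/(-¾ + z))
j(V, U) = (U + V)²
P(7, 3) + j(-10, -5)*(-23) = 16/(-3 + 4*3) + (-5 - 10)²*(-23) = 16/(-3 + 12) + (-15)²*(-23) = 16/9 + 225*(-23) = 16*(⅑) - 5175 = 16/9 - 5175 = -46559/9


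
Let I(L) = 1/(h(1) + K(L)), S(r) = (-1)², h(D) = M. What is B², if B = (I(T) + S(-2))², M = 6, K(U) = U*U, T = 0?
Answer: 2401/1296 ≈ 1.8526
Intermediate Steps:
K(U) = U²
h(D) = 6
S(r) = 1
I(L) = 1/(6 + L²)
B = 49/36 (B = (1/(6 + 0²) + 1)² = (1/(6 + 0) + 1)² = (1/6 + 1)² = (⅙ + 1)² = (7/6)² = 49/36 ≈ 1.3611)
B² = (49/36)² = 2401/1296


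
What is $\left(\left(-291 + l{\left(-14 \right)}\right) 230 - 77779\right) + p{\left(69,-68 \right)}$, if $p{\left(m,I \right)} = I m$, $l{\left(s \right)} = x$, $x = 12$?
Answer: $-146641$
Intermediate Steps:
$l{\left(s \right)} = 12$
$\left(\left(-291 + l{\left(-14 \right)}\right) 230 - 77779\right) + p{\left(69,-68 \right)} = \left(\left(-291 + 12\right) 230 - 77779\right) - 4692 = \left(\left(-279\right) 230 - 77779\right) - 4692 = \left(-64170 - 77779\right) - 4692 = -141949 - 4692 = -146641$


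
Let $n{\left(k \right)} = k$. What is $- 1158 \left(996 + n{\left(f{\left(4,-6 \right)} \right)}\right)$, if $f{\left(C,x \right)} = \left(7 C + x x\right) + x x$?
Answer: $-1269168$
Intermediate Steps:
$f{\left(C,x \right)} = 2 x^{2} + 7 C$ ($f{\left(C,x \right)} = \left(7 C + x^{2}\right) + x^{2} = \left(x^{2} + 7 C\right) + x^{2} = 2 x^{2} + 7 C$)
$- 1158 \left(996 + n{\left(f{\left(4,-6 \right)} \right)}\right) = - 1158 \left(996 + \left(2 \left(-6\right)^{2} + 7 \cdot 4\right)\right) = - 1158 \left(996 + \left(2 \cdot 36 + 28\right)\right) = - 1158 \left(996 + \left(72 + 28\right)\right) = - 1158 \left(996 + 100\right) = \left(-1158\right) 1096 = -1269168$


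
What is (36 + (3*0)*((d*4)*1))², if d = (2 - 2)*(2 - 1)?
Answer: 1296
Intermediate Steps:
d = 0 (d = 0*1 = 0)
(36 + (3*0)*((d*4)*1))² = (36 + (3*0)*((0*4)*1))² = (36 + 0*(0*1))² = (36 + 0*0)² = (36 + 0)² = 36² = 1296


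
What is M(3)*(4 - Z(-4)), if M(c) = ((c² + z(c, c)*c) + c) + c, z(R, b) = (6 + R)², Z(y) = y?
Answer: 2064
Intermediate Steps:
M(c) = c² + 2*c + c*(6 + c)² (M(c) = ((c² + (6 + c)²*c) + c) + c = ((c² + c*(6 + c)²) + c) + c = (c + c² + c*(6 + c)²) + c = c² + 2*c + c*(6 + c)²)
M(3)*(4 - Z(-4)) = (3*(2 + 3 + (6 + 3)²))*(4 - 1*(-4)) = (3*(2 + 3 + 9²))*(4 + 4) = (3*(2 + 3 + 81))*8 = (3*86)*8 = 258*8 = 2064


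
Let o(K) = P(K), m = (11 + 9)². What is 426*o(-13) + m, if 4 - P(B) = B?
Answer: 7642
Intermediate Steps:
P(B) = 4 - B
m = 400 (m = 20² = 400)
o(K) = 4 - K
426*o(-13) + m = 426*(4 - 1*(-13)) + 400 = 426*(4 + 13) + 400 = 426*17 + 400 = 7242 + 400 = 7642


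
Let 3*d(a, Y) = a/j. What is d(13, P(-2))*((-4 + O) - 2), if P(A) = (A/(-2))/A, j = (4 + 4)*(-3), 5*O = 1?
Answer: 377/360 ≈ 1.0472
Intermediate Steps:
O = ⅕ (O = (⅕)*1 = ⅕ ≈ 0.20000)
j = -24 (j = 8*(-3) = -24)
P(A) = -½ (P(A) = (A*(-½))/A = (-A/2)/A = -½)
d(a, Y) = -a/72 (d(a, Y) = (a/(-24))/3 = (a*(-1/24))/3 = (-a/24)/3 = -a/72)
d(13, P(-2))*((-4 + O) - 2) = (-1/72*13)*((-4 + ⅕) - 2) = -13*(-19/5 - 2)/72 = -13/72*(-29/5) = 377/360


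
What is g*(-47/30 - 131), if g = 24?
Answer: -15908/5 ≈ -3181.6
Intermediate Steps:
g*(-47/30 - 131) = 24*(-47/30 - 131) = 24*(-3977/30) = -15908/5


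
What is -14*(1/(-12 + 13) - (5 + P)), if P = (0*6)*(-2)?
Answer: 56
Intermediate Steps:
P = 0 (P = 0*(-2) = 0)
-14*(1/(-12 + 13) - (5 + P)) = -14*(1/(-12 + 13) - (5 + 0)) = -14*(1/1 - 1*5) = -14*(1 - 5) = -14*(-4) = 56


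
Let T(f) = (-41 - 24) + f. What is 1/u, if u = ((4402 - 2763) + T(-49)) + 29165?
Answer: 1/30690 ≈ 3.2584e-5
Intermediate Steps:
T(f) = -65 + f
u = 30690 (u = ((4402 - 2763) + (-65 - 49)) + 29165 = (1639 - 114) + 29165 = 1525 + 29165 = 30690)
1/u = 1/30690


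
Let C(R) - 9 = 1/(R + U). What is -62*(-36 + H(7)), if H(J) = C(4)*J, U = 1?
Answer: -8804/5 ≈ -1760.8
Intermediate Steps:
C(R) = 9 + 1/(1 + R) (C(R) = 9 + 1/(R + 1) = 9 + 1/(1 + R))
H(J) = 46*J/5 (H(J) = ((10 + 9*4)/(1 + 4))*J = ((10 + 36)/5)*J = ((⅕)*46)*J = 46*J/5)
-62*(-36 + H(7)) = -62*(-36 + (46/5)*7) = -62*(-36 + 322/5) = -62*142/5 = -8804/5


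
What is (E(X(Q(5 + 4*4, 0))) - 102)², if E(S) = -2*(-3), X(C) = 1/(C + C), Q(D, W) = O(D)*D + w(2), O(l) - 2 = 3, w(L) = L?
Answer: 9216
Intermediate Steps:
O(l) = 5 (O(l) = 2 + 3 = 5)
Q(D, W) = 2 + 5*D (Q(D, W) = 5*D + 2 = 2 + 5*D)
X(C) = 1/(2*C)
E(S) = 6
(E(X(Q(5 + 4*4, 0))) - 102)² = (6 - 102)² = (-96)² = 9216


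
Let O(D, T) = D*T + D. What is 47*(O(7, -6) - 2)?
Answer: -1739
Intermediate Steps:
O(D, T) = D + D*T
47*(O(7, -6) - 2) = 47*(7*(1 - 6) - 2) = 47*(7*(-5) - 2) = 47*(-35 - 2) = 47*(-37) = -1739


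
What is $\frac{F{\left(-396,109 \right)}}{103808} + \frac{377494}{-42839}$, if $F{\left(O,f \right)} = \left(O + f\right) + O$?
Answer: $- \frac{39216156189}{4447030912} \approx -8.8185$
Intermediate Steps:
$F{\left(O,f \right)} = f + 2 O$
$\frac{F{\left(-396,109 \right)}}{103808} + \frac{377494}{-42839} = \frac{109 + 2 \left(-396\right)}{103808} + \frac{377494}{-42839} = \left(109 - 792\right) \frac{1}{103808} + 377494 \left(- \frac{1}{42839}\right) = \left(-683\right) \frac{1}{103808} - \frac{377494}{42839} = - \frac{683}{103808} - \frac{377494}{42839} = - \frac{39216156189}{4447030912}$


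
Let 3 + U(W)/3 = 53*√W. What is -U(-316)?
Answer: 9 - 318*I*√79 ≈ 9.0 - 2826.4*I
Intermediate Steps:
U(W) = -9 + 159*√W (U(W) = -9 + 3*(53*√W) = -9 + 159*√W)
-U(-316) = -(-9 + 159*√(-316)) = -(-9 + 159*(2*I*√79)) = -(-9 + 318*I*√79) = 9 - 318*I*√79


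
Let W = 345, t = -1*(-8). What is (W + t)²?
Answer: 124609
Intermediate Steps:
t = 8
(W + t)² = (345 + 8)² = 353² = 124609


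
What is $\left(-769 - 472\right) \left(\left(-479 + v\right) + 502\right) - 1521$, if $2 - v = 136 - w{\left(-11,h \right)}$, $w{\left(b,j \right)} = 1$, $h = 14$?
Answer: $134989$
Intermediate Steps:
$v = -133$ ($v = 2 - \left(136 - 1\right) = 2 - 135 = -133$)
$\left(-769 - 472\right) \left(\left(-479 + v\right) + 502\right) - 1521 = \left(-769 - 472\right) \left(\left(-479 - 133\right) + 502\right) - 1521 = \left(-769 - 472\right) \left(-612 + 502\right) - 1521 = \left(-1241\right) \left(-110\right) - 1521 = 136510 - 1521 = 134989$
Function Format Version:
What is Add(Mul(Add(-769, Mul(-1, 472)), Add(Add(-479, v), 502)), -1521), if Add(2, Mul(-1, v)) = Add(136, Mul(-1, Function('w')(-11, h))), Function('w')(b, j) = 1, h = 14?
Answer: 134989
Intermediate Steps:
v = -133 (v = Add(2, Mul(-1, Add(136, Mul(-1, 1)))) = Add(2, Mul(-1, Add(136, -1))) = Add(2, Mul(-1, 135)) = Add(2, -135) = -133)
Add(Mul(Add(-769, Mul(-1, 472)), Add(Add(-479, v), 502)), -1521) = Add(Mul(Add(-769, Mul(-1, 472)), Add(Add(-479, -133), 502)), -1521) = Add(Mul(Add(-769, -472), Add(-612, 502)), -1521) = Add(Mul(-1241, -110), -1521) = Add(136510, -1521) = 134989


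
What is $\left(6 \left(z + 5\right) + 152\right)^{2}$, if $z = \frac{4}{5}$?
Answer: $\frac{872356}{25} \approx 34894.0$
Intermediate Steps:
$z = \frac{4}{5}$ ($z = 4 \cdot \frac{1}{5} = \frac{4}{5} \approx 0.8$)
$\left(6 \left(z + 5\right) + 152\right)^{2} = \left(6 \left(\frac{4}{5} + 5\right) + 152\right)^{2} = \left(6 \cdot \frac{29}{5} + 152\right)^{2} = \left(\frac{174}{5} + 152\right)^{2} = \left(\frac{934}{5}\right)^{2} = \frac{872356}{25}$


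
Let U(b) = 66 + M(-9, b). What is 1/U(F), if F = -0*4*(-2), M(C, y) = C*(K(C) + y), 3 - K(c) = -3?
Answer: 1/12 ≈ 0.083333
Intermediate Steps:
K(c) = 6 (K(c) = 3 - 1*(-3) = 3 + 3 = 6)
M(C, y) = C*(6 + y)
F = 0 (F = -2*0*(-2) = 0*(-2) = 0)
U(b) = 12 - 9*b (U(b) = 66 - 9*(6 + b) = 66 + (-54 - 9*b) = 12 - 9*b)
1/U(F) = 1/(12 - 9*0) = 1/(12 + 0) = 1/12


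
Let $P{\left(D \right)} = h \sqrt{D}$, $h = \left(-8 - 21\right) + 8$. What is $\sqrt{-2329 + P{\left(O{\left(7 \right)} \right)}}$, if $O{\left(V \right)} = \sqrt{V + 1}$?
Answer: $\sqrt{-2329 - 21 \cdot 2^{\frac{3}{4}}} \approx 48.624 i$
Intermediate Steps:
$O{\left(V \right)} = \sqrt{1 + V}$
$h = -21$ ($h = -29 + 8 = -21$)
$P{\left(D \right)} = - 21 \sqrt{D}$
$\sqrt{-2329 + P{\left(O{\left(7 \right)} \right)}} = \sqrt{-2329 - 21 \sqrt{\sqrt{1 + 7}}} = \sqrt{-2329 - 21 \sqrt{\sqrt{8}}} = \sqrt{-2329 - 21 \sqrt{2 \sqrt{2}}} = \sqrt{-2329 - 21 \cdot 2^{\frac{3}{4}}}$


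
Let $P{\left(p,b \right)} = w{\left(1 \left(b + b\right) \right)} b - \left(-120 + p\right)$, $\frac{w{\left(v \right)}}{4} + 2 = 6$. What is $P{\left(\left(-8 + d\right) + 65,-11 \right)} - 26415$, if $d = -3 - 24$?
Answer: $-26501$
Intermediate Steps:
$w{\left(v \right)} = 16$ ($w{\left(v \right)} = -8 + 4 \cdot 6 = -8 + 24 = 16$)
$d = -27$ ($d = -3 - 24 = -27$)
$P{\left(p,b \right)} = 120 - p + 16 b$ ($P{\left(p,b \right)} = 16 b - \left(-120 + p\right) = 120 - p + 16 b$)
$P{\left(\left(-8 + d\right) + 65,-11 \right)} - 26415 = \left(120 - \left(\left(-8 - 27\right) + 65\right) + 16 \left(-11\right)\right) - 26415 = \left(120 - \left(-35 + 65\right) - 176\right) - 26415 = \left(120 - 30 - 176\right) - 26415 = -86 - 26415 = -26501$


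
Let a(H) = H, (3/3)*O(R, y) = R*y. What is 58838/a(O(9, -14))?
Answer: -29419/63 ≈ -466.97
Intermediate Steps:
O(R, y) = R*y
58838/a(O(9, -14)) = 58838/((9*(-14))) = 58838/(-126) = 58838*(-1/126) = -29419/63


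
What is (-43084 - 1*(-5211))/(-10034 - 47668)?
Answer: 37873/57702 ≈ 0.65635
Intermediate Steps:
(-43084 - 1*(-5211))/(-10034 - 47668) = (-43084 + 5211)/(-57702) = -37873*(-1/57702) = 37873/57702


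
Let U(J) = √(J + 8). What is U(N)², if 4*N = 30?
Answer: 31/2 ≈ 15.500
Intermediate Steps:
N = 15/2 (N = (¼)*30 = 15/2 ≈ 7.5000)
U(J) = √(8 + J)
U(N)² = (√(8 + 15/2))² = (√(31/2))² = (√62/2)² = 31/2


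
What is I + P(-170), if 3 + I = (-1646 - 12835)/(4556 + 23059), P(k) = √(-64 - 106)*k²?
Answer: -32442/9205 + 28900*I*√170 ≈ -3.5244 + 3.7681e+5*I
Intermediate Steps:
P(k) = I*√170*k² (P(k) = √(-170)*k² = (I*√170)*k² = I*√170*k²)
I = -32442/9205 (I = -3 + (-1646 - 12835)/(4556 + 23059) = -3 - 14481/27615 = -3 - 14481*1/27615 = -3 - 4827/9205 = -32442/9205 ≈ -3.5244)
I + P(-170) = -32442/9205 + I*√170*(-170)² = -32442/9205 + I*√170*28900 = -32442/9205 + 28900*I*√170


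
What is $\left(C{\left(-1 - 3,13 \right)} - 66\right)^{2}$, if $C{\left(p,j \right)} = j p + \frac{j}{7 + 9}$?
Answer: $\frac{3515625}{256} \approx 13733.0$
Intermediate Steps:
$C{\left(p,j \right)} = \frac{j}{16} + j p$ ($C{\left(p,j \right)} = j p + \frac{j}{16} = \frac{j}{16} + j p$)
$\left(C{\left(-1 - 3,13 \right)} - 66\right)^{2} = \left(13 \left(\frac{1}{16} - 4\right) - 66\right)^{2} = \left(13 \left(- \frac{63}{16}\right) - 66\right)^{2} = \left(- \frac{819}{16} - 66\right)^{2} = \left(- \frac{1875}{16}\right)^{2} = \frac{3515625}{256}$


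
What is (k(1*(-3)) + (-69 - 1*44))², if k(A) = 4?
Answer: 11881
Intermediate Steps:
(k(1*(-3)) + (-69 - 1*44))² = (4 + (-69 - 1*44))² = (4 + (-69 - 44))² = (4 - 113)² = (-109)² = 11881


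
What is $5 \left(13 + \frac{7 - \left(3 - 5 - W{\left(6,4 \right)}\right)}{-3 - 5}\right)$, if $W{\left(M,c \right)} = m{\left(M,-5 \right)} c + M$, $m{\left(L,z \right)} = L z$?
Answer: $\frac{1045}{8} \approx 130.63$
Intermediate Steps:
$W{\left(M,c \right)} = M - 5 M c$ ($W{\left(M,c \right)} = M \left(-5\right) c + M = - 5 M c + M = M - 5 M c$)
$5 \left(13 + \frac{7 - \left(3 - 5 - W{\left(6,4 \right)}\right)}{-3 - 5}\right) = 5 \left(13 + \frac{7 - \left(3 - 5 - 6 \left(1 - 20\right)\right)}{-3 - 5}\right) = 5 \left(13 + \frac{7 + \left(6 \left(1 - 20\right) - \left(3 - 5\right)\right)}{-8}\right) = 5 \left(13 + \left(7 + \left(6 \left(-19\right) - -2\right)\right) \left(- \frac{1}{8}\right)\right) = 5 \left(13 + \left(7 + \left(-114 + 2\right)\right) \left(- \frac{1}{8}\right)\right) = 5 \left(13 + \left(7 - 112\right) \left(- \frac{1}{8}\right)\right) = 5 \left(13 - - \frac{105}{8}\right) = 5 \left(13 + \frac{105}{8}\right) = 5 \cdot \frac{209}{8} = \frac{1045}{8}$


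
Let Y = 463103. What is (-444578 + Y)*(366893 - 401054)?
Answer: -632832525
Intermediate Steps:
(-444578 + Y)*(366893 - 401054) = (-444578 + 463103)*(366893 - 401054) = 18525*(-34161) = -632832525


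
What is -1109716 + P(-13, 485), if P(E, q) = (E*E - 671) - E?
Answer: -1110205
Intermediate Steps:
P(E, q) = -671 + E² - E (P(E, q) = (E² - 671) - E = (-671 + E²) - E = -671 + E² - E)
-1109716 + P(-13, 485) = -1109716 + (-671 + (-13)² - 1*(-13)) = -1109716 + (-671 + 169 + 13) = -1109716 - 489 = -1110205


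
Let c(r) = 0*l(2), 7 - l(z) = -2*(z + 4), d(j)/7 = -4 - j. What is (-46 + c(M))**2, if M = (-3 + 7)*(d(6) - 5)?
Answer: 2116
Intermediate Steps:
d(j) = -28 - 7*j (d(j) = 7*(-4 - j) = -28 - 7*j)
l(z) = 15 + 2*z (l(z) = 7 - (-2)*(z + 4) = 7 - (-2)*(4 + z) = 7 - (-8 - 2*z) = 7 + (8 + 2*z) = 15 + 2*z)
M = -300 (M = (-3 + 7)*((-28 - 7*6) - 5) = 4*((-28 - 42) - 5) = 4*(-70 - 5) = 4*(-75) = -300)
c(r) = 0 (c(r) = 0*(15 + 2*2) = 0*(15 + 4) = 0*19 = 0)
(-46 + c(M))**2 = (-46 + 0)**2 = (-46)**2 = 2116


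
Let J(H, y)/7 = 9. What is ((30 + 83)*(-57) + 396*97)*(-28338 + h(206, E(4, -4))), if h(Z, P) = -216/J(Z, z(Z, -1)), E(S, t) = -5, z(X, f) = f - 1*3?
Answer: -6342726690/7 ≈ -9.0610e+8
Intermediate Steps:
z(X, f) = -3 + f (z(X, f) = f - 3 = -3 + f)
J(H, y) = 63 (J(H, y) = 7*9 = 63)
h(Z, P) = -24/7 (h(Z, P) = -216/63 = -216*1/63 = -24/7)
((30 + 83)*(-57) + 396*97)*(-28338 + h(206, E(4, -4))) = ((30 + 83)*(-57) + 396*97)*(-28338 - 24/7) = (113*(-57) + 38412)*(-198390/7) = (-6441 + 38412)*(-198390/7) = 31971*(-198390/7) = -6342726690/7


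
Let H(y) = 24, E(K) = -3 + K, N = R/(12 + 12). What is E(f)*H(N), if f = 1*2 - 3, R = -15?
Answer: -96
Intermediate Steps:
f = -1 (f = 2 - 3 = -1)
N = -5/8 (N = -15/(12 + 12) = -15/24 = -15*1/24 = -5/8 ≈ -0.62500)
E(f)*H(N) = (-3 - 1)*24 = -4*24 = -96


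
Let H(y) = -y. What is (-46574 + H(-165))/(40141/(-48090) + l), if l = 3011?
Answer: -2231808810/144758849 ≈ -15.417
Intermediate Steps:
(-46574 + H(-165))/(40141/(-48090) + l) = (-46574 - 1*(-165))/(40141/(-48090) + 3011) = (-46574 + 165)/(40141*(-1/48090) + 3011) = -46409/(-40141/48090 + 3011) = -46409/144758849/48090 = -46409*48090/144758849 = -2231808810/144758849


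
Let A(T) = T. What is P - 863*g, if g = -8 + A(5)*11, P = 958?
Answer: -39603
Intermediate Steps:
g = 47 (g = -8 + 5*11 = -8 + 55 = 47)
P - 863*g = 958 - 863*47 = 958 - 40561 = -39603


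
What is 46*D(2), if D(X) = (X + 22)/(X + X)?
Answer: 276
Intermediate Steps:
D(X) = (22 + X)/(2*X) (D(X) = (22 + X)/((2*X)) = (22 + X)*(1/(2*X)) = (22 + X)/(2*X))
46*D(2) = 46*((½)*(22 + 2)/2) = 46*((½)*(½)*24) = 46*6 = 276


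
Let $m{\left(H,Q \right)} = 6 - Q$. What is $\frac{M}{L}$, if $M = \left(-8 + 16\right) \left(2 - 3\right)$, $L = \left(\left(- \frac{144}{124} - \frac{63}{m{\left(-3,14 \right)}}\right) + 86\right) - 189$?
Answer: $\frac{1984}{23879} \approx 0.083086$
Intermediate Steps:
$L = - \frac{23879}{248}$ ($L = \left(\left(- \frac{144}{124} - \frac{63}{6 - 14}\right) + 86\right) - 189 = \left(\left(\left(-144\right) \frac{1}{124} - \frac{63}{6 - 14}\right) + 86\right) - 189 = \left(\left(- \frac{36}{31} - \frac{63}{-8}\right) + 86\right) - 189 = \left(\left(- \frac{36}{31} - - \frac{63}{8}\right) + 86\right) - 189 = \left(\left(- \frac{36}{31} + \frac{63}{8}\right) + 86\right) - 189 = \left(\frac{1665}{248} + 86\right) - 189 = \frac{22993}{248} - 189 = - \frac{23879}{248} \approx -96.286$)
$M = -8$ ($M = 8 \left(-1\right) = -8$)
$\frac{M}{L} = - \frac{8}{- \frac{23879}{248}} = \left(-8\right) \left(- \frac{248}{23879}\right) = \frac{1984}{23879}$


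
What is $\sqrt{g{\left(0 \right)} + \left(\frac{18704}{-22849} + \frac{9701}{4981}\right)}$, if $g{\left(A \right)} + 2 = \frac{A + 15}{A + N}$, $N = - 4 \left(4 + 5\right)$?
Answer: $\frac{i \sqrt{600440958840122907}}{682865214} \approx 1.1348 i$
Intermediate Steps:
$N = -36$ ($N = \left(-4\right) 9 = -36$)
$g{\left(A \right)} = -2 + \frac{15 + A}{-36 + A}$ ($g{\left(A \right)} = -2 + \frac{A + 15}{A - 36} = -2 + \frac{15 + A}{-36 + A}$)
$\sqrt{g{\left(0 \right)} + \left(\frac{18704}{-22849} + \frac{9701}{4981}\right)} = \sqrt{\frac{87 - 0}{-36 + 0} + \left(\frac{18704}{-22849} + \frac{9701}{4981}\right)} = \sqrt{\frac{87 + 0}{-36} + \left(18704 \left(- \frac{1}{22849}\right) + 9701 \cdot \frac{1}{4981}\right)} = \sqrt{\left(- \frac{1}{36}\right) 87 + \left(- \frac{18704}{22849} + \frac{9701}{4981}\right)} = \sqrt{- \frac{29}{12} + \frac{128493525}{113810869}} = \sqrt{- \frac{1758592901}{1365730428}} = \frac{i \sqrt{600440958840122907}}{682865214}$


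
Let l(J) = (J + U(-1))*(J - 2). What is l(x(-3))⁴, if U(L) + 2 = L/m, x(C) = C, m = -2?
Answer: 4100625/16 ≈ 2.5629e+5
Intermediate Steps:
U(L) = -2 - L/2 (U(L) = -2 + L/(-2) = -2 + L*(-½) = -2 - L/2)
l(J) = (-2 + J)*(-3/2 + J) (l(J) = (J + (-2 - ½*(-1)))*(J - 2) = (J + (-2 + ½))*(-2 + J) = (J - 3/2)*(-2 + J) = (-3/2 + J)*(-2 + J) = (-2 + J)*(-3/2 + J))
l(x(-3))⁴ = (3 + (-3)² - 7/2*(-3))⁴ = (3 + 9 + 21/2)⁴ = (45/2)⁴ = 4100625/16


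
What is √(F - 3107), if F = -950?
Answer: I*√4057 ≈ 63.695*I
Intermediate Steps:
√(F - 3107) = √(-950 - 3107) = √(-4057) = I*√4057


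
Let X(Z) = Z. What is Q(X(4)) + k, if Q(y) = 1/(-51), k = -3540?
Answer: -180541/51 ≈ -3540.0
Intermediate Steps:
Q(y) = -1/51
Q(X(4)) + k = -1/51 - 3540 = -180541/51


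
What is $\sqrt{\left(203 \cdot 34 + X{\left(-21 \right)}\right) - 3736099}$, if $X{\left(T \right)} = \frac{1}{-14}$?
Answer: $\frac{i \sqrt{730922626}}{14} \approx 1931.1 i$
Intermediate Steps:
$X{\left(T \right)} = - \frac{1}{14}$
$\sqrt{\left(203 \cdot 34 + X{\left(-21 \right)}\right) - 3736099} = \sqrt{\left(203 \cdot 34 - \frac{1}{14}\right) - 3736099} = \sqrt{\left(6902 - \frac{1}{14}\right) - 3736099} = \sqrt{\frac{96627}{14} - 3736099} = \sqrt{- \frac{52208759}{14}} = \frac{i \sqrt{730922626}}{14}$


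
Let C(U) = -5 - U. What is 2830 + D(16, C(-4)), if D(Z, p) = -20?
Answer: 2810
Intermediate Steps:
2830 + D(16, C(-4)) = 2830 - 20 = 2810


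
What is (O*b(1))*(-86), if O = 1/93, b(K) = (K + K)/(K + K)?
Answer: -86/93 ≈ -0.92473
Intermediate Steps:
b(K) = 1 (b(K) = (2*K)/((2*K)) = (2*K)*(1/(2*K)) = 1)
O = 1/93 ≈ 0.010753
(O*b(1))*(-86) = ((1/93)*1)*(-86) = (1/93)*(-86) = -86/93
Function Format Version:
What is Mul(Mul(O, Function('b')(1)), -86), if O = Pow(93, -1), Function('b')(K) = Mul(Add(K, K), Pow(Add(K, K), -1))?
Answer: Rational(-86, 93) ≈ -0.92473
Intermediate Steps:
Function('b')(K) = 1 (Function('b')(K) = Mul(Mul(2, K), Pow(Mul(2, K), -1)) = Mul(Mul(2, K), Mul(Rational(1, 2), Pow(K, -1))) = 1)
O = Rational(1, 93) ≈ 0.010753
Mul(Mul(O, Function('b')(1)), -86) = Mul(Mul(Rational(1, 93), 1), -86) = Mul(Rational(1, 93), -86) = Rational(-86, 93)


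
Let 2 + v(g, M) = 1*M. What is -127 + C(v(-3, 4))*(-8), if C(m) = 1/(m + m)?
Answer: -129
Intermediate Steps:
v(g, M) = -2 + M (v(g, M) = -2 + 1*M = -2 + M)
C(m) = 1/(2*m)
-127 + C(v(-3, 4))*(-8) = -127 + (1/(2*(-2 + 4)))*(-8) = -127 + ((1/2)/2)*(-8) = -127 + ((1/2)*(1/2))*(-8) = -127 + (1/4)*(-8) = -127 - 2 = -129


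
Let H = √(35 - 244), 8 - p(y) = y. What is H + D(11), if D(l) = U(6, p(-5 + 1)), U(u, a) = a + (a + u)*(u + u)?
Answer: 228 + I*√209 ≈ 228.0 + 14.457*I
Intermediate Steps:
p(y) = 8 - y
H = I*√209 (H = √(-209) = I*√209 ≈ 14.457*I)
U(u, a) = a + 2*u*(a + u) (U(u, a) = a + (a + u)*(2*u) = a + 2*u*(a + u))
D(l) = 228 (D(l) = (8 - (-5 + 1)) + 2*6² + 2*(8 - (-5 + 1))*6 = (8 - 1*(-4)) + 2*36 + 2*(8 - 1*(-4))*6 = (8 + 4) + 72 + 2*(8 + 4)*6 = 12 + 72 + 2*12*6 = 12 + 72 + 144 = 228)
H + D(11) = I*√209 + 228 = 228 + I*√209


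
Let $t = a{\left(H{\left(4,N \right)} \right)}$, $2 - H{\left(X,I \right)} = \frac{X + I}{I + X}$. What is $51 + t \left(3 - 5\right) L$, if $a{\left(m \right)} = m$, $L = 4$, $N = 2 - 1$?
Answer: $43$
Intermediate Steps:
$N = 1$
$H{\left(X,I \right)} = 1$ ($H{\left(X,I \right)} = 2 - \frac{X + I}{I + X} = 2 - \frac{I + X}{I + X} = 2 - 1 = 1$)
$t = 1$
$51 + t \left(3 - 5\right) L = 51 + 1 \left(3 - 5\right) 4 = 51 + 1 \left(\left(-2\right) 4\right) = 51 + 1 \left(-8\right) = 51 - 8 = 43$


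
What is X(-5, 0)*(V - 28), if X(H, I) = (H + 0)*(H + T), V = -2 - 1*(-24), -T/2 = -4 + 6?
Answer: -270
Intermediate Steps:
T = -4 (T = -2*(-4 + 6) = -2*2 = -4)
V = 22 (V = -2 + 24 = 22)
X(H, I) = H*(-4 + H) (X(H, I) = (H + 0)*(H - 4) = H*(-4 + H))
X(-5, 0)*(V - 28) = (-5*(-4 - 5))*(22 - 28) = -5*(-9)*(-6) = 45*(-6) = -270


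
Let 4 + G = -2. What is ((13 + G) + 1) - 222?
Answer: -214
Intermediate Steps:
G = -6 (G = -4 - 2 = -6)
((13 + G) + 1) - 222 = ((13 - 6) + 1) - 222 = (7 + 1) - 222 = 8 - 222 = -214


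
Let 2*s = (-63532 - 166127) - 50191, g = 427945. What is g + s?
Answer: 288020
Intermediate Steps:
s = -139925 (s = ((-63532 - 166127) - 50191)/2 = (-229659 - 50191)/2 = (½)*(-279850) = -139925)
g + s = 427945 - 139925 = 288020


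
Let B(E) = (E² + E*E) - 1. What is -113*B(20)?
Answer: -90287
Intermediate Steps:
B(E) = -1 + 2*E² (B(E) = (E² + E²) - 1 = 2*E² - 1 = -1 + 2*E²)
-113*B(20) = -113*(-1 + 2*20²) = -113*(-1 + 2*400) = -113*(-1 + 800) = -113*799 = -90287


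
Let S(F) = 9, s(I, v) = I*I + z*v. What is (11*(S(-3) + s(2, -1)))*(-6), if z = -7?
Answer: -1320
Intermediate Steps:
s(I, v) = I**2 - 7*v (s(I, v) = I*I - 7*v = I**2 - 7*v)
(11*(S(-3) + s(2, -1)))*(-6) = (11*(9 + (2**2 - 7*(-1))))*(-6) = (11*(9 + (4 + 7)))*(-6) = (11*(9 + 11))*(-6) = (11*20)*(-6) = 220*(-6) = -1320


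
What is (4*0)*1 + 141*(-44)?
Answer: -6204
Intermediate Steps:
(4*0)*1 + 141*(-44) = 0*1 - 6204 = 0 - 6204 = -6204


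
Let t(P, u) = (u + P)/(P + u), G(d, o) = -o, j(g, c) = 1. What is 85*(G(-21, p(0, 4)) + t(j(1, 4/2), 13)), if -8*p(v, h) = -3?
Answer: 425/8 ≈ 53.125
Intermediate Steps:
p(v, h) = 3/8 (p(v, h) = -1/8*(-3) = 3/8)
t(P, u) = 1 (t(P, u) = (P + u)/(P + u) = 1)
85*(G(-21, p(0, 4)) + t(j(1, 4/2), 13)) = 85*(-1*3/8 + 1) = 85*(-3/8 + 1) = 85*(5/8) = 425/8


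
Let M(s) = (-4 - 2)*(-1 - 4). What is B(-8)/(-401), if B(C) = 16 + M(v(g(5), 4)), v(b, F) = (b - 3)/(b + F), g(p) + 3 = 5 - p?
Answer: -46/401 ≈ -0.11471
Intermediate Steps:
g(p) = 2 - p (g(p) = -3 + (5 - p) = 2 - p)
v(b, F) = (-3 + b)/(F + b)
M(s) = 30 (M(s) = -6*(-5) = 30)
B(C) = 46 (B(C) = 16 + 30 = 46)
B(-8)/(-401) = 46/(-401) = 46*(-1/401) = -46/401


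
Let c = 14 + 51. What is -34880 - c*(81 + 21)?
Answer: -41510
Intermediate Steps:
c = 65
-34880 - c*(81 + 21) = -34880 - 65*(81 + 21) = -34880 - 65*102 = -34880 - 1*6630 = -34880 - 6630 = -41510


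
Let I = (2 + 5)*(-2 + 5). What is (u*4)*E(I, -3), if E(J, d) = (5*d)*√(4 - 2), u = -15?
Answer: 900*√2 ≈ 1272.8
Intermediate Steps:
I = 21 (I = 7*3 = 21)
E(J, d) = 5*d*√2 (E(J, d) = (5*d)*√2 = 5*d*√2)
(u*4)*E(I, -3) = (-15*4)*(5*(-3)*√2) = -(-900)*√2 = 900*√2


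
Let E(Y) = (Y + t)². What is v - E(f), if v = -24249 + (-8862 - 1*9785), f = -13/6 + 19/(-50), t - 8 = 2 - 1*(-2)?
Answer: -241792681/5625 ≈ -42985.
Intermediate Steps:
t = 12 (t = 8 + (2 - 1*(-2)) = 8 + (2 + 2) = 8 + 4 = 12)
f = -191/75 (f = -13*⅙ + 19*(-1/50) = -13/6 - 19/50 = -191/75 ≈ -2.5467)
E(Y) = (12 + Y)² (E(Y) = (Y + 12)² = (12 + Y)²)
v = -42896 (v = -24249 + (-8862 - 9785) = -24249 - 18647 = -42896)
v - E(f) = -42896 - (12 - 191/75)² = -42896 - (709/75)² = -42896 - 1*502681/5625 = -42896 - 502681/5625 = -241792681/5625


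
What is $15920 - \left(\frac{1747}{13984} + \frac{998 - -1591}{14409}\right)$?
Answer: $\frac{1069248760807}{67165152} \approx 15920.0$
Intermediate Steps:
$15920 - \left(\frac{1747}{13984} + \frac{998 - -1591}{14409}\right) = 15920 - \left(1747 \cdot \frac{1}{13984} + \left(998 + 1591\right) \frac{1}{14409}\right) = 15920 - \left(\frac{1747}{13984} + 2589 \cdot \frac{1}{14409}\right) = 15920 - \left(\frac{1747}{13984} + \frac{863}{4803}\right) = 15920 - \frac{20459033}{67165152} = \frac{1069248760807}{67165152}$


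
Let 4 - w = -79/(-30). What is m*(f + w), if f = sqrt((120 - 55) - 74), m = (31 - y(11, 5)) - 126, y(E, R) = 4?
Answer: -1353/10 - 297*I ≈ -135.3 - 297.0*I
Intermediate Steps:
w = 41/30 (w = 4 - (-79)/(-30) = 4 - (-79)*(-1)/30 = 4 - 1*79/30 = 4 - 79/30 = 41/30 ≈ 1.3667)
m = -99 (m = (31 - 1*4) - 126 = (31 - 4) - 126 = 27 - 126 = -99)
f = 3*I (f = sqrt(65 - 74) = sqrt(-9) = 3*I ≈ 3.0*I)
m*(f + w) = -99*(3*I + 41/30) = -99*(41/30 + 3*I) = -1353/10 - 297*I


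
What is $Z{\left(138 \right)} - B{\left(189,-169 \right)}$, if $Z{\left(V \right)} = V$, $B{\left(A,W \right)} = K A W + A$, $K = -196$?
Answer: $-6260487$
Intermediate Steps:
$B{\left(A,W \right)} = A - 196 A W$ ($B{\left(A,W \right)} = - 196 A W + A = A - 196 A W$)
$Z{\left(138 \right)} - B{\left(189,-169 \right)} = 138 - 189 \left(1 - -33124\right) = 138 - 189 \left(1 + 33124\right) = 138 - 189 \cdot 33125 = 138 - 6260625 = -6260487$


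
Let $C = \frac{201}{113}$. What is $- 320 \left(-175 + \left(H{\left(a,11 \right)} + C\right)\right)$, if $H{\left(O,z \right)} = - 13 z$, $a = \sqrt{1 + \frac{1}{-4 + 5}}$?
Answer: $\frac{11434560}{113} \approx 1.0119 \cdot 10^{5}$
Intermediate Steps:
$C = \frac{201}{113}$ ($C = 201 \cdot \frac{1}{113} = \frac{201}{113} \approx 1.7788$)
$a = \sqrt{2}$ ($a = \sqrt{1 + 1^{-1}} = \sqrt{1 + 1} = \sqrt{2} \approx 1.4142$)
$- 320 \left(-175 + \left(H{\left(a,11 \right)} + C\right)\right) = - 320 \left(-175 + \left(\left(-13\right) 11 + \frac{201}{113}\right)\right) = - 320 \left(-175 + \left(-143 + \frac{201}{113}\right)\right) = - 320 \left(-175 - \frac{15958}{113}\right) = \left(-320\right) \left(- \frac{35733}{113}\right) = \frac{11434560}{113}$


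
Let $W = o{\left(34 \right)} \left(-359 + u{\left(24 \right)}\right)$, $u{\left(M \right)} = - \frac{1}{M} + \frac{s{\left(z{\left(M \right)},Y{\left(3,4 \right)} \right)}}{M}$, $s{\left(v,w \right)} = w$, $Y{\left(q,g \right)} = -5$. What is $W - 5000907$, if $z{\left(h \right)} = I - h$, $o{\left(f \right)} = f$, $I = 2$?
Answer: $- \frac{10026243}{2} \approx -5.0131 \cdot 10^{6}$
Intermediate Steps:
$z{\left(h \right)} = 2 - h$
$u{\left(M \right)} = - \frac{6}{M}$ ($u{\left(M \right)} = - \frac{1}{M} - \frac{5}{M} = - \frac{6}{M}$)
$W = - \frac{24429}{2}$ ($W = 34 \left(-359 - \frac{6}{24}\right) = 34 \left(-359 - \frac{1}{4}\right) = 34 \left(- \frac{1437}{4}\right) = - \frac{24429}{2} \approx -12215.0$)
$W - 5000907 = - \frac{24429}{2} - 5000907 = - \frac{10026243}{2}$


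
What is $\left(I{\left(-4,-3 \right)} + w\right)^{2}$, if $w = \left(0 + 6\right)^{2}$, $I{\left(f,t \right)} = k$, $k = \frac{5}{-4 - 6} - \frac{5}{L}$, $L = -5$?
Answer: $\frac{5329}{4} \approx 1332.3$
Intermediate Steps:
$k = \frac{1}{2}$ ($k = \frac{5}{-4 - 6} - \frac{5}{-5} = \frac{5}{-4 - 6} - -1 = \frac{5}{-10} + 1 = 5 \left(- \frac{1}{10}\right) + 1 = - \frac{1}{2} + 1 = \frac{1}{2} \approx 0.5$)
$I{\left(f,t \right)} = \frac{1}{2}$
$w = 36$ ($w = 6^{2} = 36$)
$\left(I{\left(-4,-3 \right)} + w\right)^{2} = \left(\frac{1}{2} + 36\right)^{2} = \left(\frac{73}{2}\right)^{2} = \frac{5329}{4}$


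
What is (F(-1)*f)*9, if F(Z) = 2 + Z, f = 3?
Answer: 27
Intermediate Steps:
(F(-1)*f)*9 = ((2 - 1)*3)*9 = (1*3)*9 = 3*9 = 27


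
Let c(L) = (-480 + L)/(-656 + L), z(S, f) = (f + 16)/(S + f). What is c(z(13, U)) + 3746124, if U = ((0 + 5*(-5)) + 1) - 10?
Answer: 8589864009/2293 ≈ 3.7461e+6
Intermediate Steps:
U = -34 (U = ((0 - 25) + 1) - 10 = (-25 + 1) - 10 = -24 - 10 = -34)
z(S, f) = (16 + f)/(S + f)
c(L) = (-480 + L)/(-656 + L)
c(z(13, U)) + 3746124 = (-480 + (16 - 34)/(13 - 34))/(-656 + (16 - 34)/(13 - 34)) + 3746124 = (-480 - 18/(-21))/(-656 - 18/(-21)) + 3746124 = (-480 - 1/21*(-18))/(-656 - 1/21*(-18)) + 3746124 = (-480 + 6/7)/(-656 + 6/7) + 3746124 = -3354/7/(-4586/7) + 3746124 = -7/4586*(-3354/7) + 3746124 = 1677/2293 + 3746124 = 8589864009/2293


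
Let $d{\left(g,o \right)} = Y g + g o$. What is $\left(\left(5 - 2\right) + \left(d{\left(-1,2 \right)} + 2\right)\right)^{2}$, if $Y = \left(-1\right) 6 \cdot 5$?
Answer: $1089$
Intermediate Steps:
$Y = -30$ ($Y = \left(-6\right) 5 = -30$)
$d{\left(g,o \right)} = - 30 g + g o$
$\left(\left(5 - 2\right) + \left(d{\left(-1,2 \right)} + 2\right)\right)^{2} = \left(\left(5 - 2\right) + \left(- (-30 + 2) + 2\right)\right)^{2} = \left(\left(5 - 2\right) + \left(\left(-1\right) \left(-28\right) + 2\right)\right)^{2} = \left(3 + \left(28 + 2\right)\right)^{2} = \left(3 + 30\right)^{2} = 33^{2} = 1089$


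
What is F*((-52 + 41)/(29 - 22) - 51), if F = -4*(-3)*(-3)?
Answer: 13248/7 ≈ 1892.6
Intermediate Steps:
F = -36 (F = 12*(-3) = -36)
F*((-52 + 41)/(29 - 22) - 51) = -36*((-52 + 41)/(29 - 22) - 51) = -36*(-11/7 - 51) = -36*(-368/7) = 13248/7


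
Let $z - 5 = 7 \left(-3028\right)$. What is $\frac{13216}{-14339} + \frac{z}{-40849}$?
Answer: $- \frac{236002635}{585733811} \approx -0.40292$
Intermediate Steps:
$z = -21191$ ($z = 5 + 7 \left(-3028\right) = 5 - 21196 = -21191$)
$\frac{13216}{-14339} + \frac{z}{-40849} = \frac{13216}{-14339} - \frac{21191}{-40849} = 13216 \left(- \frac{1}{14339}\right) - - \frac{21191}{40849} = - \frac{13216}{14339} + \frac{21191}{40849} = - \frac{236002635}{585733811}$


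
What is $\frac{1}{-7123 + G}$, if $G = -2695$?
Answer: $- \frac{1}{9818} \approx -0.00010185$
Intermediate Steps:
$\frac{1}{-7123 + G} = \frac{1}{-7123 - 2695} = \frac{1}{-9818} = - \frac{1}{9818}$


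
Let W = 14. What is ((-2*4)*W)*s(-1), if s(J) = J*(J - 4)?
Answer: -560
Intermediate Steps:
s(J) = J*(-4 + J)
((-2*4)*W)*s(-1) = (-2*4*14)*(-(-4 - 1)) = (-8*14)*(-1*(-5)) = -112*5 = -560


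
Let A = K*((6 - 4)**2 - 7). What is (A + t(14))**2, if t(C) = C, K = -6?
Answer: 1024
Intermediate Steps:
A = 18 (A = -6*((6 - 4)**2 - 7) = -6*(2**2 - 7) = -6*(4 - 7) = -6*(-3) = 18)
(A + t(14))**2 = (18 + 14)**2 = 32**2 = 1024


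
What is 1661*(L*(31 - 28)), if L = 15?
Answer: 74745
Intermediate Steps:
1661*(L*(31 - 28)) = 1661*(15*(31 - 28)) = 1661*(15*3) = 1661*45 = 74745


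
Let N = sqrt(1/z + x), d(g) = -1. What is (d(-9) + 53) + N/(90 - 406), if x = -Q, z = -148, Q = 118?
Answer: 52 - I*sqrt(646205)/23384 ≈ 52.0 - 0.034377*I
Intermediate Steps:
x = -118 (x = -1*118 = -118)
N = I*sqrt(646205)/74 (N = sqrt(1/(-148) - 118) = sqrt(-1/148 - 118) = sqrt(-17465/148) = I*sqrt(646205)/74 ≈ 10.863*I)
(d(-9) + 53) + N/(90 - 406) = (-1 + 53) + (I*sqrt(646205)/74)/(90 - 406) = 52 + (I*sqrt(646205)/74)/(-316) = 52 + (I*sqrt(646205)/74)*(-1/316) = 52 - I*sqrt(646205)/23384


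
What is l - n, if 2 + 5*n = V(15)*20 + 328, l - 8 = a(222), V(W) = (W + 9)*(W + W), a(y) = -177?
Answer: -15571/5 ≈ -3114.2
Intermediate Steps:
V(W) = 2*W*(9 + W) (V(W) = (9 + W)*(2*W) = 2*W*(9 + W))
l = -169 (l = 8 - 177 = -169)
n = 14726/5 (n = -⅖ + ((2*15*(9 + 15))*20 + 328)/5 = -⅖ + ((2*15*24)*20 + 328)/5 = -⅖ + (720*20 + 328)/5 = -⅖ + (14400 + 328)/5 = -⅖ + (⅕)*14728 = -⅖ + 14728/5 = 14726/5 ≈ 2945.2)
l - n = -169 - 1*14726/5 = -169 - 14726/5 = -15571/5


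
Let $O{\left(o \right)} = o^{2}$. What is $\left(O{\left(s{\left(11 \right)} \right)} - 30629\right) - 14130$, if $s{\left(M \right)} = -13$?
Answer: $-44590$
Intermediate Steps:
$\left(O{\left(s{\left(11 \right)} \right)} - 30629\right) - 14130 = \left(\left(-13\right)^{2} - 30629\right) - 14130 = \left(169 - 30629\right) - 14130 = -30460 - 14130 = -44590$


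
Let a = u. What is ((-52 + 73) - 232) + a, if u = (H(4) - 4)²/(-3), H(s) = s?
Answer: -211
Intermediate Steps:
u = 0 (u = (4 - 4)²/(-3) = 0²*(-⅓) = 0*(-⅓) = 0)
a = 0
((-52 + 73) - 232) + a = ((-52 + 73) - 232) + 0 = (21 - 232) + 0 = -211 + 0 = -211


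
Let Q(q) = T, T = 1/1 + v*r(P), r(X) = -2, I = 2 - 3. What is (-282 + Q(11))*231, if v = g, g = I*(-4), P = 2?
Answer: -66759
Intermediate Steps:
I = -1
g = 4 (g = -1*(-4) = 4)
v = 4
T = -7 (T = 1/1 + 4*(-2) = 1 - 8 = -7)
Q(q) = -7
(-282 + Q(11))*231 = (-282 - 7)*231 = -289*231 = -66759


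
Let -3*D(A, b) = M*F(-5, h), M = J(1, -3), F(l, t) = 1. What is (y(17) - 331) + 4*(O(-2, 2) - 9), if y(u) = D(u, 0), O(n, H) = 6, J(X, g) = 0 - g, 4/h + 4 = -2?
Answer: -344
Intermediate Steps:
h = -⅔ (h = 4/(-4 - 2) = 4/(-6) = 4*(-⅙) = -⅔ ≈ -0.66667)
J(X, g) = -g
M = 3 (M = -1*(-3) = 3)
D(A, b) = -1
y(u) = -1
(y(17) - 331) + 4*(O(-2, 2) - 9) = (-1 - 331) + 4*(6 - 9) = -332 + 4*(-3) = -332 - 12 = -344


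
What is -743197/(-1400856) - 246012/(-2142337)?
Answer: 1936805817661/3001105640472 ≈ 0.64536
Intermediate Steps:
-743197/(-1400856) - 246012/(-2142337) = -743197*(-1/1400856) - 246012*(-1/2142337) = 743197/1400856 + 246012/2142337 = 1936805817661/3001105640472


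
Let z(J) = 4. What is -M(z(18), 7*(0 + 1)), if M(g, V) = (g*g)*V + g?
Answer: -116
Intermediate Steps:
M(g, V) = g + V*g² (M(g, V) = g²*V + g = V*g² + g = g + V*g²)
-M(z(18), 7*(0 + 1)) = -4*(1 + (7*(0 + 1))*4) = -4*(1 + (7*1)*4) = -4*(1 + 7*4) = -4*(1 + 28) = -4*29 = -1*116 = -116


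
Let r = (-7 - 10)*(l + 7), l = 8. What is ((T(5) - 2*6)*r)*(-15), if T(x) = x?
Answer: -26775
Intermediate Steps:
r = -255 (r = (-7 - 10)*(8 + 7) = -17*15 = -255)
((T(5) - 2*6)*r)*(-15) = ((5 - 2*6)*(-255))*(-15) = ((5 - 12)*(-255))*(-15) = -7*(-255)*(-15) = 1785*(-15) = -26775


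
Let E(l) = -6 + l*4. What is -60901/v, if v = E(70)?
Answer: -60901/274 ≈ -222.27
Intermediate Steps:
E(l) = -6 + 4*l
v = 274 (v = -6 + 4*70 = -6 + 280 = 274)
-60901/v = -60901/274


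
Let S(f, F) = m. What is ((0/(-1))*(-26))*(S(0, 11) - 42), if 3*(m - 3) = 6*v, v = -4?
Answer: 0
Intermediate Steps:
m = -5 (m = 3 + (6*(-4))/3 = 3 + (⅓)*(-24) = 3 - 8 = -5)
S(f, F) = -5
((0/(-1))*(-26))*(S(0, 11) - 42) = ((0/(-1))*(-26))*(-5 - 42) = ((0*(-1))*(-26))*(-47) = (0*(-26))*(-47) = 0*(-47) = 0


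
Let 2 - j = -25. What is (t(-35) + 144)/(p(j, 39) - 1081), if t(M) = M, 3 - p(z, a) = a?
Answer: -109/1117 ≈ -0.097583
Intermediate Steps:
j = 27 (j = 2 - 1*(-25) = 2 + 25 = 27)
p(z, a) = 3 - a
(t(-35) + 144)/(p(j, 39) - 1081) = (-35 + 144)/((3 - 1*39) - 1081) = 109/((3 - 39) - 1081) = 109/(-36 - 1081) = 109/(-1117) = 109*(-1/1117) = -109/1117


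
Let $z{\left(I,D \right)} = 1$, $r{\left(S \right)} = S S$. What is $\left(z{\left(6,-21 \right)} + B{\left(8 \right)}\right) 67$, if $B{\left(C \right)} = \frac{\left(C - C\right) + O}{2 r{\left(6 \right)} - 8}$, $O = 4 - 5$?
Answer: $\frac{4221}{64} \approx 65.953$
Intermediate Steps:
$r{\left(S \right)} = S^{2}$
$O = -1$ ($O = 4 - 5 = -1$)
$B{\left(C \right)} = - \frac{1}{64}$ ($B{\left(C \right)} = \frac{\left(C - C\right) - 1}{2 \cdot 6^{2} - 8} = \frac{0 - 1}{2 \cdot 36 - 8} = - \frac{1}{72 - 8} = - \frac{1}{64}$)
$\left(z{\left(6,-21 \right)} + B{\left(8 \right)}\right) 67 = \left(1 - \frac{1}{64}\right) 67 = \frac{63}{64} \cdot 67 = \frac{4221}{64}$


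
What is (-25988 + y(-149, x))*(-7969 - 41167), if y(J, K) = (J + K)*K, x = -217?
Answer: -2625533024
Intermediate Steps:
y(J, K) = K*(J + K)
(-25988 + y(-149, x))*(-7969 - 41167) = (-25988 - 217*(-149 - 217))*(-7969 - 41167) = (-25988 - 217*(-366))*(-49136) = (-25988 + 79422)*(-49136) = 53434*(-49136) = -2625533024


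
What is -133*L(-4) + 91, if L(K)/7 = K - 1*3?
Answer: 6608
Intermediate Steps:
L(K) = -21 + 7*K (L(K) = 7*(K - 1*3) = 7*(K - 3) = 7*(-3 + K) = -21 + 7*K)
-133*L(-4) + 91 = -133*(-21 + 7*(-4)) + 91 = -133*(-21 - 28) + 91 = -133*(-49) + 91 = 6517 + 91 = 6608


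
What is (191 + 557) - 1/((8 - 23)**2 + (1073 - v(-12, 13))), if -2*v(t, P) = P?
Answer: 1951530/2609 ≈ 748.00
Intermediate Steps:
v(t, P) = -P/2
(191 + 557) - 1/((8 - 23)**2 + (1073 - v(-12, 13))) = (191 + 557) - 1/((8 - 23)**2 + (1073 - (-1)*13/2)) = 748 - 1/((-15)**2 + (1073 - 1*(-13/2))) = 748 - 1/(225 + (1073 + 13/2)) = 748 - 1/(225 + 2159/2) = 748 - 1/2609/2 = 748 - 1*2/2609 = 748 - 2/2609 = 1951530/2609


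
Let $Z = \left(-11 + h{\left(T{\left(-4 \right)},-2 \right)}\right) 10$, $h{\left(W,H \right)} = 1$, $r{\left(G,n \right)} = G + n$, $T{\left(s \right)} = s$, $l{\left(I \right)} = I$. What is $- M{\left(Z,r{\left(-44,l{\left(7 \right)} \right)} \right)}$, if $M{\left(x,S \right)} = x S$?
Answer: $-3700$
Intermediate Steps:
$Z = -100$ ($Z = \left(-11 + 1\right) 10 = \left(-10\right) 10 = -100$)
$M{\left(x,S \right)} = S x$
$- M{\left(Z,r{\left(-44,l{\left(7 \right)} \right)} \right)} = - \left(-44 + 7\right) \left(-100\right) = - \left(-37\right) \left(-100\right) = \left(-1\right) 3700 = -3700$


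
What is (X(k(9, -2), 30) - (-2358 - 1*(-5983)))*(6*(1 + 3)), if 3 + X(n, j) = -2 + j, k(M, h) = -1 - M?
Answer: -86400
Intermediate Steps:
X(n, j) = -5 + j (X(n, j) = -3 + (-2 + j) = -5 + j)
(X(k(9, -2), 30) - (-2358 - 1*(-5983)))*(6*(1 + 3)) = ((-5 + 30) - (-2358 - 1*(-5983)))*(6*(1 + 3)) = (25 - (-2358 + 5983))*(6*4) = (25 - 1*3625)*24 = (25 - 3625)*24 = -3600*24 = -86400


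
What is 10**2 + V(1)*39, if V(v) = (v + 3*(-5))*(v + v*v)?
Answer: -992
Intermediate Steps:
V(v) = (-15 + v)*(v + v**2) (V(v) = (v - 15)*(v + v**2) = (-15 + v)*(v + v**2))
10**2 + V(1)*39 = 10**2 + (1*(-15 + 1**2 - 14*1))*39 = 100 + (1*(-15 + 1 - 14))*39 = 100 + (1*(-28))*39 = 100 - 28*39 = 100 - 1092 = -992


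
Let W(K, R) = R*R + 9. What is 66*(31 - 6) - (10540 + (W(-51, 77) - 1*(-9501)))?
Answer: -24329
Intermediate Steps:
W(K, R) = 9 + R² (W(K, R) = R² + 9 = 9 + R²)
66*(31 - 6) - (10540 + (W(-51, 77) - 1*(-9501))) = 66*(31 - 6) - (10540 + ((9 + 77²) - 1*(-9501))) = 66*25 - (10540 + ((9 + 5929) + 9501)) = 1650 - (10540 + (5938 + 9501)) = 1650 - (10540 + 15439) = 1650 - 1*25979 = 1650 - 25979 = -24329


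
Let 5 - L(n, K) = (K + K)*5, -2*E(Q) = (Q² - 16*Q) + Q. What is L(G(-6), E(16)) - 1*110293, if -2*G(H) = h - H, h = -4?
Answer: -110208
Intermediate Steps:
G(H) = 2 + H/2 (G(H) = -(-4 - H)/2 = 2 + H/2)
E(Q) = -Q²/2 + 15*Q/2 (E(Q) = -((Q² - 16*Q) + Q)/2 = -(Q² - 15*Q)/2 = -Q²/2 + 15*Q/2)
L(n, K) = 5 - 10*K (L(n, K) = 5 - (K + K)*5 = 5 - 2*K*5 = 5 - 10*K)
L(G(-6), E(16)) - 1*110293 = (5 - 5*16*(15 - 1*16)) - 1*110293 = (5 - 5*16*(15 - 16)) - 110293 = (5 - 5*16*(-1)) - 110293 = (5 - 10*(-8)) - 110293 = (5 + 80) - 110293 = 85 - 110293 = -110208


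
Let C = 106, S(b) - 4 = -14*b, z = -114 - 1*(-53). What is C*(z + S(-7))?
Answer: 4346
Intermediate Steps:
z = -61 (z = -114 + 53 = -61)
S(b) = 4 - 14*b
C*(z + S(-7)) = 106*(-61 + (4 - 14*(-7))) = 106*(-61 + (4 + 98)) = 106*(-61 + 102) = 106*41 = 4346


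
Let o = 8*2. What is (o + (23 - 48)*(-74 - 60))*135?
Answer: 454410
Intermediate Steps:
o = 16
(o + (23 - 48)*(-74 - 60))*135 = (16 + (23 - 48)*(-74 - 60))*135 = (16 - 25*(-134))*135 = (16 + 3350)*135 = 3366*135 = 454410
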